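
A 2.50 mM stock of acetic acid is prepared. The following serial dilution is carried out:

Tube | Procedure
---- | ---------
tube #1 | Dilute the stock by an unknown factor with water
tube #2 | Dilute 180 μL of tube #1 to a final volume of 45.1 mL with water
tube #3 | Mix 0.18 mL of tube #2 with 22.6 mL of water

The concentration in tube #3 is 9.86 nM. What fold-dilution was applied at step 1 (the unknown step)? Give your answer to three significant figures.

Step 1: unknown factor x
Step 2: 180 μL brought to 45.1 mL → factor 45100/180 = 250.56
Step 3: 0.18 mL + 22.6 mL = 22.78 mL total → factor 22.78/0.18 = 126.56
Product of known-step factors = 31709
Overall factor = 2.50 mM / (9.86 nM) = 2.5355 × 10^5
x = 2.5355 × 10^5 / 31709 = 8.00

8.00-fold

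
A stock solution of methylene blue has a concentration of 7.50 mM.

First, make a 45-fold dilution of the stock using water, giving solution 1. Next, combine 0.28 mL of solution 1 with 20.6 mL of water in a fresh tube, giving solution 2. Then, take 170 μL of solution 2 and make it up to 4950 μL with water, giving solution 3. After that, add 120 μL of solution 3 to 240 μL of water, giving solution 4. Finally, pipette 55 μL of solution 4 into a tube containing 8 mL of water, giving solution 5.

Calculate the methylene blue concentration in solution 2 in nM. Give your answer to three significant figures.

2.23 × 10^3 nM

Step 1: 45-fold → factor 45
Step 2: 0.28 mL + 20.6 mL = 20.88 mL total → factor 20.88/0.28 = 74.571
Dilution factor through solution 2 = 45 × 74.571 = 3355.7
[solution 2] = 7.50 mM / 3355.7 = 0.002235 mM = 2.23 × 10^3 nM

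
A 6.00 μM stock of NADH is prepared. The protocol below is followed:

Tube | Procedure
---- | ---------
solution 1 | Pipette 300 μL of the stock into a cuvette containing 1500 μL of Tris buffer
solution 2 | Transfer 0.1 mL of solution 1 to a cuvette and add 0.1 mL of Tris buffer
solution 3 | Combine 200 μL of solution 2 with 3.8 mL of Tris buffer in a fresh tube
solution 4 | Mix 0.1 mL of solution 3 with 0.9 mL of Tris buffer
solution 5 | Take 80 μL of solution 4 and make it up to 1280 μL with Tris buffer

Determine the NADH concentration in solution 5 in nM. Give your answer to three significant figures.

Step 1: 300 μL + 1500 μL = 1800 μL total → factor 1800/300 = 6
Step 2: 0.1 mL + 0.1 mL = 0.2 mL total → factor 0.2/0.1 = 2
Step 3: 200 μL + 3.8 mL = 4000 μL total → factor 4000/200 = 20
Step 4: 0.1 mL + 0.9 mL = 1 mL total → factor 1/0.1 = 10
Step 5: 80 μL brought to 1280 μL → factor 1280/80 = 16
Overall dilution factor = 6 × 2 × 20 × 10 × 16 = 38400
Final = 6.00 μM / 38400 = 0.0001563 μM = 0.156 nM

0.156 nM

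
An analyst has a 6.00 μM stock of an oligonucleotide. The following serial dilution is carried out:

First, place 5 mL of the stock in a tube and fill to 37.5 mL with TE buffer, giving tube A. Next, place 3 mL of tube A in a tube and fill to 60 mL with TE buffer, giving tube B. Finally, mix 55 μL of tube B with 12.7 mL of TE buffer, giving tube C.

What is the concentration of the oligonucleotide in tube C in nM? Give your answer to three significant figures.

Step 1: 5 mL brought to 37.5 mL → factor 37.5/5 = 7.5
Step 2: 3 mL brought to 60 mL → factor 60/3 = 20
Step 3: 55 μL + 12.7 mL = 12755 μL total → factor 12755/55 = 231.91
Overall dilution factor = 7.5 × 20 × 231.91 = 34786
Final = 6.00 μM / 34786 = 0.0001725 μM = 0.172 nM

0.172 nM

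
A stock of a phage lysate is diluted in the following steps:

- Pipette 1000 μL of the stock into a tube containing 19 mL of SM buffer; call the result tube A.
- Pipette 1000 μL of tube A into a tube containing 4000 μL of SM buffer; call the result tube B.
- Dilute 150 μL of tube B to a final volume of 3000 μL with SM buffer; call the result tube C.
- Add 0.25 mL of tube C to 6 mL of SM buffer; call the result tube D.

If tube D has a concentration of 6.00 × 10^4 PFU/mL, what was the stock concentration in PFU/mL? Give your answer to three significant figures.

Step 1: 1000 μL + 19 mL = 20000 μL total → factor 20000/1000 = 20
Step 2: 1000 μL + 4000 μL = 5000 μL total → factor 5000/1000 = 5
Step 3: 150 μL brought to 3000 μL → factor 3000/150 = 20
Step 4: 0.25 mL + 6 mL = 6.25 mL total → factor 6.25/0.25 = 25
Overall dilution factor = 20 × 5 × 20 × 25 = 50000
Stock = 6.00 × 10^4 PFU/mL × 50000 = 3.00 × 10^9 PFU/mL

3.00 × 10^9 PFU/mL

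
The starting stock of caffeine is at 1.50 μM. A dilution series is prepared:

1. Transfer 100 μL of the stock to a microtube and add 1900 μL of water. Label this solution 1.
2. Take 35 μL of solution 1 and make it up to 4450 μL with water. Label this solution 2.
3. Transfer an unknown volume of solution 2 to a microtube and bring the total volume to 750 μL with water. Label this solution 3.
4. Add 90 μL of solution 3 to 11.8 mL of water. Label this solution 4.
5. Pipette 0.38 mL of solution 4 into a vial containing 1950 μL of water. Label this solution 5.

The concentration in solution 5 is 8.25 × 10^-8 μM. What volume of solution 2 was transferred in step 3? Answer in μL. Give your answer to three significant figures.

85.0 μL

Step 1: 100 μL + 1900 μL = 2000 μL total → factor 2000/100 = 20
Step 2: 35 μL brought to 4450 μL → factor 4450/35 = 127.14
Step 3: v brought to 750 μL → factor = 750 μL/v
Step 4: 90 μL + 11.8 mL = 11890 μL total → factor 11890/90 = 132.11
Step 5: 0.38 mL + 1950 μL = 2.33 mL total → factor 2.33/0.38 = 6.1316
Product of known-step factors = 2.0598 × 10^6
Overall factor = 1.50 μM / (8.25 × 10^-8 μM) = 1.8182 × 10^7
Step-3 factor = 1.8182 × 10^7 / 2.0598 × 10^6 = 8.8268
v = 750 μL / 8.8268 = 85.0 μL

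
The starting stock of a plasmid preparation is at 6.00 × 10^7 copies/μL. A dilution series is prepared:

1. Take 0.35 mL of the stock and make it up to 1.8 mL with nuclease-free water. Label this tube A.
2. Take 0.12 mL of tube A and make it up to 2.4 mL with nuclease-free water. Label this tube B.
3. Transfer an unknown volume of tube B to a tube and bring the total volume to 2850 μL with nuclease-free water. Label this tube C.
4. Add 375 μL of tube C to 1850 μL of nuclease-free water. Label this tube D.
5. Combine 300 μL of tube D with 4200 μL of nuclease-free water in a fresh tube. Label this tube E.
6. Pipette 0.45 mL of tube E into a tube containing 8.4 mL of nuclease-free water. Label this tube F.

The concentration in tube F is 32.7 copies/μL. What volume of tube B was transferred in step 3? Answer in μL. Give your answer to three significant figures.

Step 1: 0.35 mL brought to 1.8 mL → factor 1.8/0.35 = 5.1429
Step 2: 0.12 mL brought to 2.4 mL → factor 2.4/0.12 = 20
Step 3: v brought to 2850 μL → factor = 2850 μL/v
Step 4: 375 μL + 1850 μL = 2225 μL total → factor 2225/375 = 5.9333
Step 5: 300 μL + 4200 μL = 4500 μL total → factor 4500/300 = 15
Step 6: 0.45 mL + 8.4 mL = 8.85 mL total → factor 8.85/0.45 = 19.667
Product of known-step factors = 1.8003 × 10^5
Overall factor = 6.00 × 10^7 copies/μL / (32.7 copies/μL) = 1.8349 × 10^6
Step-3 factor = 1.8349 × 10^6 / 1.8003 × 10^5 = 10.192
v = 2850 μL / 10.192 = 280 μL

280 μL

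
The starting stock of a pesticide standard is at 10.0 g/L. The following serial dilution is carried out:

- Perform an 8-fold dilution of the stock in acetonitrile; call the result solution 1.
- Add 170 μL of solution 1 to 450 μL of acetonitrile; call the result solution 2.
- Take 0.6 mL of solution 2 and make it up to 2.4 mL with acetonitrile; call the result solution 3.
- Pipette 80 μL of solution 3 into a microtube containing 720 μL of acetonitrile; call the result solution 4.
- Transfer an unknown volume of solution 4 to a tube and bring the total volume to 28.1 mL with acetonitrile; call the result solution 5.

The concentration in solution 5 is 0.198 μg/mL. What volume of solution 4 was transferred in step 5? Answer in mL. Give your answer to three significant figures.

0.649 mL

Step 1: 8-fold → factor 8
Step 2: 170 μL + 450 μL = 620 μL total → factor 620/170 = 3.6471
Step 3: 0.6 mL brought to 2.4 mL → factor 2.4/0.6 = 4
Step 4: 80 μL + 720 μL = 800 μL total → factor 800/80 = 10
Step 5: v brought to 28.1 mL → factor = 28.1 mL/v
Product of known-step factors = 1167.1
Overall factor = 10.0 g/L / (0.198 μg/mL) = 50505
Step-5 factor = 50505 / 1167.1 = 43.275
v = 28.1 mL / 43.275 = 0.649 mL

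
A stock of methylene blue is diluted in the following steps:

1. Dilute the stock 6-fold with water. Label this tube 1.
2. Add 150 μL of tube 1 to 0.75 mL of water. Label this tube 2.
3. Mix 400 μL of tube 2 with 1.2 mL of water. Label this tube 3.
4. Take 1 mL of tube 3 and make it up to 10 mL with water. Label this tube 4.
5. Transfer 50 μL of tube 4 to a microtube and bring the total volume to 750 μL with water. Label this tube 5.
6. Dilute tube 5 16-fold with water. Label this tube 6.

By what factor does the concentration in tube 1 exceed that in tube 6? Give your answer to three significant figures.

5.76 × 10^4

Step 1: 6-fold → factor 6
Step 2: 150 μL + 0.75 mL = 900 μL total → factor 900/150 = 6
Step 3: 400 μL + 1.2 mL = 1600 μL total → factor 1600/400 = 4
Step 4: 1 mL brought to 10 mL → factor 10/1 = 10
Step 5: 50 μL brought to 750 μL → factor 750/50 = 15
Step 6: 16-fold → factor 16
Dilution factor to tube 1 = 6; to tube 6 = 3.456 × 10^5
[tube 1]/[tube 6] = (factor to tube 6)/(factor to tube 1) = 3.456 × 10^5/6 = 5.76 × 10^4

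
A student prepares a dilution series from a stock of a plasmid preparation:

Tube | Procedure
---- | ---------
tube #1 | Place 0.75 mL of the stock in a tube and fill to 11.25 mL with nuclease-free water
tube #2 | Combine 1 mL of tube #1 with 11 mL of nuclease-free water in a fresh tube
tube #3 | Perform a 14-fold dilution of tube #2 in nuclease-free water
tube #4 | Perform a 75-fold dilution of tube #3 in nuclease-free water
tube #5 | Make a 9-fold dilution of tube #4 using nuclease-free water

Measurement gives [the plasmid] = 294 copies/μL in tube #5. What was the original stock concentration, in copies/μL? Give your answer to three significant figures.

5.00 × 10^8 copies/μL

Step 1: 0.75 mL brought to 11.25 mL → factor 11.25/0.75 = 15
Step 2: 1 mL + 11 mL = 12 mL total → factor 12/1 = 12
Step 3: 14-fold → factor 14
Step 4: 75-fold → factor 75
Step 5: 9-fold → factor 9
Overall dilution factor = 15 × 12 × 14 × 75 × 9 = 1.701 × 10^6
Stock = 294 copies/μL × 1.701 × 10^6 = 5.00 × 10^8 copies/μL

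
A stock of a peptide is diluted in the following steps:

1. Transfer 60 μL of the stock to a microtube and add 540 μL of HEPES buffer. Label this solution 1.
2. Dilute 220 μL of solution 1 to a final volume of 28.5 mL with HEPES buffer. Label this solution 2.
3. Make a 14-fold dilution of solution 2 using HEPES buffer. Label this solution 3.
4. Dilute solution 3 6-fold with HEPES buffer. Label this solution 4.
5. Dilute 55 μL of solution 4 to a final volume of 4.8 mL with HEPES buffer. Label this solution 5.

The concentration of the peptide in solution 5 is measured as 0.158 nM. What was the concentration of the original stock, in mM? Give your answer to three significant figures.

1.50 mM

Step 1: 60 μL + 540 μL = 600 μL total → factor 600/60 = 10
Step 2: 220 μL brought to 28.5 mL → factor 28500/220 = 129.55
Step 3: 14-fold → factor 14
Step 4: 6-fold → factor 6
Step 5: 55 μL brought to 4.8 mL → factor 4800/55 = 87.273
Overall dilution factor = 10 × 129.55 × 14 × 6 × 87.273 = 9.4969 × 10^6
Stock = 0.158 nM × 9.4969 × 10^6 = 1.501 × 10^6 nM = 1.50 mM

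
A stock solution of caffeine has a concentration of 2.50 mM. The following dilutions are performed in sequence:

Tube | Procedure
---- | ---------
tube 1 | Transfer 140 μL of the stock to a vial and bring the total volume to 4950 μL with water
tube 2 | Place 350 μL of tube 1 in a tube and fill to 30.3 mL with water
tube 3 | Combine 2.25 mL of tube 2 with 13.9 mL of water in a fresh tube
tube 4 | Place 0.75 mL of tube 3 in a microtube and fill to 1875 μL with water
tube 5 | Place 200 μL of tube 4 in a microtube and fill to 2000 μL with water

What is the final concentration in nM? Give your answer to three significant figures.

4.55 nM

Step 1: 140 μL brought to 4950 μL → factor 4950/140 = 35.357
Step 2: 350 μL brought to 30.3 mL → factor 30300/350 = 86.571
Step 3: 2.25 mL + 13.9 mL = 16.15 mL total → factor 16.15/2.25 = 7.1778
Step 4: 0.75 mL brought to 1875 μL → factor 1.875/0.75 = 2.5
Step 5: 200 μL brought to 2000 μL → factor 2000/200 = 10
Overall dilution factor = 35.357 × 86.571 × 7.1778 × 2.5 × 10 = 5.4926 × 10^5
Final = 2.50 mM / 5.4926 × 10^5 = 4.552 × 10^-6 mM = 4.55 nM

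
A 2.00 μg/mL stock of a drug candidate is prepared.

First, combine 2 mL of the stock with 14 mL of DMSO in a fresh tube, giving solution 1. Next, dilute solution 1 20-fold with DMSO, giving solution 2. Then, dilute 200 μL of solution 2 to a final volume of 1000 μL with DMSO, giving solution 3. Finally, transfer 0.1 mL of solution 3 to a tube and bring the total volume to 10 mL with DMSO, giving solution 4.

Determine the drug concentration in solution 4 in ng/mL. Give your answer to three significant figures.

0.0250 ng/mL

Step 1: 2 mL + 14 mL = 16 mL total → factor 16/2 = 8
Step 2: 20-fold → factor 20
Step 3: 200 μL brought to 1000 μL → factor 1000/200 = 5
Step 4: 0.1 mL brought to 10 mL → factor 10/0.1 = 100
Overall dilution factor = 8 × 20 × 5 × 100 = 80000
Final = 2.00 μg/mL / 80000 = 2.500 × 10^-5 μg/mL = 0.0250 ng/mL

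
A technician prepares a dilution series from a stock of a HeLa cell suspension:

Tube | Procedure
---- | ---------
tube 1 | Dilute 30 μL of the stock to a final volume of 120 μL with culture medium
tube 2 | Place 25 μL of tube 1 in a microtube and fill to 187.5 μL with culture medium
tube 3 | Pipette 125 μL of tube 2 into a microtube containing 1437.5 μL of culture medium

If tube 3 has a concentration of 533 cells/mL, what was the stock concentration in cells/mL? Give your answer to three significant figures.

Step 1: 30 μL brought to 120 μL → factor 120/30 = 4
Step 2: 25 μL brought to 187.5 μL → factor 187.5/25 = 7.5
Step 3: 125 μL + 1437.5 μL = 1562.5 μL total → factor 1562.5/125 = 12.5
Overall dilution factor = 4 × 7.5 × 12.5 = 375
Stock = 533 cells/mL × 375 = 2.00 × 10^5 cells/mL

2.00 × 10^5 cells/mL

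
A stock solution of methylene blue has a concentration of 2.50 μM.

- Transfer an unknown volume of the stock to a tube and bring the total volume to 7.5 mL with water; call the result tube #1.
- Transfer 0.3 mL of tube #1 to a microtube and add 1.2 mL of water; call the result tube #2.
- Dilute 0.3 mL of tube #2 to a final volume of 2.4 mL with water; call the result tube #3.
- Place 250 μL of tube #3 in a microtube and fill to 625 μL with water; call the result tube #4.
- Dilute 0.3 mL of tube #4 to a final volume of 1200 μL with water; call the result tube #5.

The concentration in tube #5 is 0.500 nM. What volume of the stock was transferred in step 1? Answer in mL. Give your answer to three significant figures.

0.600 mL

Step 1: v brought to 7.5 mL → factor = 7.5 mL/v
Step 2: 0.3 mL + 1.2 mL = 1.5 mL total → factor 1.5/0.3 = 5
Step 3: 0.3 mL brought to 2.4 mL → factor 2.4/0.3 = 8
Step 4: 250 μL brought to 625 μL → factor 625/250 = 2.5
Step 5: 0.3 mL brought to 1200 μL → factor 1.2/0.3 = 4
Product of known-step factors = 400
Overall factor = 2.50 μM / (0.500 nM) = 5000
Step-1 factor = 5000 / 400 = 12.5
v = 7.5 mL / 12.5 = 0.600 mL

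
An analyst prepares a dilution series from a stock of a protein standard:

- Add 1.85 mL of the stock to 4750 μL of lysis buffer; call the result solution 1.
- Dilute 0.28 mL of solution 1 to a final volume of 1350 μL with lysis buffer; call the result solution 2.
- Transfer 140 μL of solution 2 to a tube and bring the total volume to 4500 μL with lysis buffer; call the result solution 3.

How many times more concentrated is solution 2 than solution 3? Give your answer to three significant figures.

32.1

Step 1: 1.85 mL + 4750 μL = 6.6 mL total → factor 6.6/1.85 = 3.5676
Step 2: 0.28 mL brought to 1350 μL → factor 1.35/0.28 = 4.8214
Step 3: 140 μL brought to 4500 μL → factor 4500/140 = 32.143
Dilution factor to solution 2 = 17.201; to solution 3 = 552.88
[solution 2]/[solution 3] = (factor to solution 3)/(factor to solution 2) = 552.88/17.201 = 32.1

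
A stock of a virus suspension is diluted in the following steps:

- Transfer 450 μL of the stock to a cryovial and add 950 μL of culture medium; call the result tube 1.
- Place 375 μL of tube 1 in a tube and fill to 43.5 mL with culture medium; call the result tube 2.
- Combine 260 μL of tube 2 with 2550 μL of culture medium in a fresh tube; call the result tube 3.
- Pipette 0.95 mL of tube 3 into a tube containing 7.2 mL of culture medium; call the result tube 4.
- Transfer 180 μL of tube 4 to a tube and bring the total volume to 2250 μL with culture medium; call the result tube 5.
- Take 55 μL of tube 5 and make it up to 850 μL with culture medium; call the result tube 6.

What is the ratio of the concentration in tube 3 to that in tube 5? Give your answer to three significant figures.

Step 1: 450 μL + 950 μL = 1400 μL total → factor 1400/450 = 3.1111
Step 2: 375 μL brought to 43.5 mL → factor 43500/375 = 116
Step 3: 260 μL + 2550 μL = 2810 μL total → factor 2810/260 = 10.808
Step 4: 0.95 mL + 7.2 mL = 8.15 mL total → factor 8.15/0.95 = 8.5789
Step 5: 180 μL brought to 2250 μL → factor 2250/180 = 12.5
Dilution factor to tube 3 = 3900.4; to tube 5 = 4.1826 × 10^5
[tube 3]/[tube 5] = (factor to tube 5)/(factor to tube 3) = 4.1826 × 10^5/3900.4 = 107

107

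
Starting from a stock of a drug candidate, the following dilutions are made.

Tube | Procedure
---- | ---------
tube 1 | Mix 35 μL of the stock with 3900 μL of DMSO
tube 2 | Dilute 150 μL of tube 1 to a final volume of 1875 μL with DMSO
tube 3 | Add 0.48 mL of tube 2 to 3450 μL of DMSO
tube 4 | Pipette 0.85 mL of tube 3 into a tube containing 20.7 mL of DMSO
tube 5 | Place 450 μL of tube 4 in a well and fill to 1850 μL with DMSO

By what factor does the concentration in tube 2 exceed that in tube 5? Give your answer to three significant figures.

853

Step 1: 35 μL + 3900 μL = 3935 μL total → factor 3935/35 = 112.43
Step 2: 150 μL brought to 1875 μL → factor 1875/150 = 12.5
Step 3: 0.48 mL + 3450 μL = 3.93 mL total → factor 3.93/0.48 = 8.1875
Step 4: 0.85 mL + 20.7 mL = 21.55 mL total → factor 21.55/0.85 = 25.353
Step 5: 450 μL brought to 1850 μL → factor 1850/450 = 4.1111
Dilution factor to tube 2 = 1405.4; to tube 5 = 1.1993 × 10^6
[tube 2]/[tube 5] = (factor to tube 5)/(factor to tube 2) = 1.1993 × 10^6/1405.4 = 853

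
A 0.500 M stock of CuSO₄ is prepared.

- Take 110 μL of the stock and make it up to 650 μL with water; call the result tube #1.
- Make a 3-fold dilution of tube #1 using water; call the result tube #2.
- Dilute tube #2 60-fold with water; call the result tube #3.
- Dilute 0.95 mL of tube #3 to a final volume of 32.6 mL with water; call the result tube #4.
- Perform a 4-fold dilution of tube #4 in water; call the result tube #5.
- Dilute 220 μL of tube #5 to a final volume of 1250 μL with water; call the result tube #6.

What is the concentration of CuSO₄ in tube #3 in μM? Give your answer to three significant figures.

470 μM

Step 1: 110 μL brought to 650 μL → factor 650/110 = 5.9091
Step 2: 3-fold → factor 3
Step 3: 60-fold → factor 60
Dilution factor through tube #3 = 5.9091 × 3 × 60 = 1063.6
[tube #3] = 0.500 M / 1063.6 = 0.0004701 M = 470 μM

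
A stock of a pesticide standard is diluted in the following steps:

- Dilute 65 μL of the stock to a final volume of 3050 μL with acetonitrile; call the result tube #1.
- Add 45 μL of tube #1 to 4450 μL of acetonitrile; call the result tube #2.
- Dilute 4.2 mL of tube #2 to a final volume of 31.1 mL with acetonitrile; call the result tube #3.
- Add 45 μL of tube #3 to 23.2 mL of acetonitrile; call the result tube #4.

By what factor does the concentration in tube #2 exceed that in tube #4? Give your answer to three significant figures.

Step 1: 65 μL brought to 3050 μL → factor 3050/65 = 46.923
Step 2: 45 μL + 4450 μL = 4495 μL total → factor 4495/45 = 99.889
Step 3: 4.2 mL brought to 31.1 mL → factor 31.1/4.2 = 7.4048
Step 4: 45 μL + 23.2 mL = 23245 μL total → factor 23245/45 = 516.56
Dilution factor to tube #2 = 4687.1; to tube #4 = 1.7928 × 10^7
[tube #2]/[tube #4] = (factor to tube #4)/(factor to tube #2) = 1.7928 × 10^7/4687.1 = 3.82 × 10^3

3.82 × 10^3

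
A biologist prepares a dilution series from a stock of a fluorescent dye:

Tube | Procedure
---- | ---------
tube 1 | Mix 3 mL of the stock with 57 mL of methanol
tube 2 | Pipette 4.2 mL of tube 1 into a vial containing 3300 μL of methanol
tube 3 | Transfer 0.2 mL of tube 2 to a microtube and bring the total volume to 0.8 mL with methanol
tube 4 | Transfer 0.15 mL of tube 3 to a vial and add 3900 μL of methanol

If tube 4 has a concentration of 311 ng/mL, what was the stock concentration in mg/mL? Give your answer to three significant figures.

Step 1: 3 mL + 57 mL = 60 mL total → factor 60/3 = 20
Step 2: 4.2 mL + 3300 μL = 7.5 mL total → factor 7.5/4.2 = 1.7857
Step 3: 0.2 mL brought to 0.8 mL → factor 0.8/0.2 = 4
Step 4: 0.15 mL + 3900 μL = 4.05 mL total → factor 4.05/0.15 = 27
Overall dilution factor = 20 × 1.7857 × 4 × 27 = 3857.1
Stock = 311 ng/mL × 3857.1 = 1.200 × 10^6 ng/mL = 1.20 mg/mL

1.20 mg/mL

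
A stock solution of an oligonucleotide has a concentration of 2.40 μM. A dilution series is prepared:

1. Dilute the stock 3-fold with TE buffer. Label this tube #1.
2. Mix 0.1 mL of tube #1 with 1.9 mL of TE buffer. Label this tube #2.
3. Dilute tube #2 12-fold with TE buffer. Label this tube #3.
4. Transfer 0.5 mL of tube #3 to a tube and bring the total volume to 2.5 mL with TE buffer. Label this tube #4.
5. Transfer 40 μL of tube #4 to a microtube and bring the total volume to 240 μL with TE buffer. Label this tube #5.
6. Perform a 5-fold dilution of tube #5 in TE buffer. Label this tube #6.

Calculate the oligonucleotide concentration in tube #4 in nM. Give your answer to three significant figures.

0.667 nM

Step 1: 3-fold → factor 3
Step 2: 0.1 mL + 1.9 mL = 2 mL total → factor 2/0.1 = 20
Step 3: 12-fold → factor 12
Step 4: 0.5 mL brought to 2.5 mL → factor 2.5/0.5 = 5
Dilution factor through tube #4 = 3 × 20 × 12 × 5 = 3600
[tube #4] = 2.40 μM / 3600 = 0.0006667 μM = 0.667 nM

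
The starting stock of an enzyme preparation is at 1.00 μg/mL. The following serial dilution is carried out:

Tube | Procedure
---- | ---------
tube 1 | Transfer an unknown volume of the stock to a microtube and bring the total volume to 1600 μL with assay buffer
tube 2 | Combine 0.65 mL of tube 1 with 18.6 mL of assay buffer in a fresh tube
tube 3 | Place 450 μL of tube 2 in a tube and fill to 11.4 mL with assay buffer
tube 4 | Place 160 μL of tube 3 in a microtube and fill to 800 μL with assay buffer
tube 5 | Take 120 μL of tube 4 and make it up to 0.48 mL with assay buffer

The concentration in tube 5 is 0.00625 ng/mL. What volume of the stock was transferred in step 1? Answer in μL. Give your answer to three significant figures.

150 μL

Step 1: v brought to 1600 μL → factor = 1600 μL/v
Step 2: 0.65 mL + 18.6 mL = 19.25 mL total → factor 19.25/0.65 = 29.615
Step 3: 450 μL brought to 11.4 mL → factor 11400/450 = 25.333
Step 4: 160 μL brought to 800 μL → factor 800/160 = 5
Step 5: 120 μL brought to 0.48 mL → factor 480/120 = 4
Product of known-step factors = 15005
Overall factor = 1.00 μg/mL / (0.00625 ng/mL) = 1.6 × 10^5
Step-1 factor = 1.6 × 10^5 / 15005 = 10.663
v = 1600 μL / 10.663 = 150 μL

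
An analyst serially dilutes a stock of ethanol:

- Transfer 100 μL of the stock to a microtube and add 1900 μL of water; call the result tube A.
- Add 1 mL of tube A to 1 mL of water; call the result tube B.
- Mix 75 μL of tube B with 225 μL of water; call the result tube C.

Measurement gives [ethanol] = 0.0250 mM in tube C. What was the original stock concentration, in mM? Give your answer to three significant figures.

4.00 mM

Step 1: 100 μL + 1900 μL = 2000 μL total → factor 2000/100 = 20
Step 2: 1 mL + 1 mL = 2 mL total → factor 2/1 = 2
Step 3: 75 μL + 225 μL = 300 μL total → factor 300/75 = 4
Overall dilution factor = 20 × 2 × 4 = 160
Stock = 0.0250 mM × 160 = 4.00 mM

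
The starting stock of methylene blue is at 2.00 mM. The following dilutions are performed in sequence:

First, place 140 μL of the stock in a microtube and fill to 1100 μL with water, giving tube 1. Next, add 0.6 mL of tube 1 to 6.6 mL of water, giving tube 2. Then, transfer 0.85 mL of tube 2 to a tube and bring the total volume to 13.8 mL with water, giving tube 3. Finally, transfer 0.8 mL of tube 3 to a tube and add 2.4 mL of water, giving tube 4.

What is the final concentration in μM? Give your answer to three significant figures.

0.327 μM

Step 1: 140 μL brought to 1100 μL → factor 1100/140 = 7.8571
Step 2: 0.6 mL + 6.6 mL = 7.2 mL total → factor 7.2/0.6 = 12
Step 3: 0.85 mL brought to 13.8 mL → factor 13.8/0.85 = 16.235
Step 4: 0.8 mL + 2.4 mL = 3.2 mL total → factor 3.2/0.8 = 4
Overall dilution factor = 7.8571 × 12 × 16.235 × 4 = 6123
Final = 2.00 mM / 6123 = 0.0003266 mM = 0.327 μM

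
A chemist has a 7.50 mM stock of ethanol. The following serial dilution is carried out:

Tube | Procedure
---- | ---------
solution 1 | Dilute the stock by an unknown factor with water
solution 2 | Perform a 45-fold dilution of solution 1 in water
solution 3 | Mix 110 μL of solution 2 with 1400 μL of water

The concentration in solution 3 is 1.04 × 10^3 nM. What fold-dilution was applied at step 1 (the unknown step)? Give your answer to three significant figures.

Step 1: unknown factor x
Step 2: 45-fold → factor 45
Step 3: 110 μL + 1400 μL = 1510 μL total → factor 1510/110 = 13.727
Product of known-step factors = 617.73
Overall factor = 7.50 mM / (1.04 × 10^3 nM) = 7211.5
x = 7211.5 / 617.73 = 11.7

11.7-fold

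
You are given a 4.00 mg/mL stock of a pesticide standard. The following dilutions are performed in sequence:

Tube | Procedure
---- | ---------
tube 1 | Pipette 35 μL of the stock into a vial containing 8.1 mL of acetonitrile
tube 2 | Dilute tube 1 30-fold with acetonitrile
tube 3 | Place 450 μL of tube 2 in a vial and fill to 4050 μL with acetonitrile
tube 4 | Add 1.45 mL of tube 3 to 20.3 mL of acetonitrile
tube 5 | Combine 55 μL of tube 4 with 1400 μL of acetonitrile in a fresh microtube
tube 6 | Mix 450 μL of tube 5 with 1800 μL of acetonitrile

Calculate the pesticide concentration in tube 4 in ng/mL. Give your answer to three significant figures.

Step 1: 35 μL + 8.1 mL = 8135 μL total → factor 8135/35 = 232.43
Step 2: 30-fold → factor 30
Step 3: 450 μL brought to 4050 μL → factor 4050/450 = 9
Step 4: 1.45 mL + 20.3 mL = 21.75 mL total → factor 21.75/1.45 = 15
Dilution factor through tube 4 = 232.43 × 30 × 9 × 15 = 9.4134 × 10^5
[tube 4] = 4.00 mg/mL / 9.4134 × 10^5 = 4.249 × 10^-6 mg/mL = 4.25 ng/mL

4.25 ng/mL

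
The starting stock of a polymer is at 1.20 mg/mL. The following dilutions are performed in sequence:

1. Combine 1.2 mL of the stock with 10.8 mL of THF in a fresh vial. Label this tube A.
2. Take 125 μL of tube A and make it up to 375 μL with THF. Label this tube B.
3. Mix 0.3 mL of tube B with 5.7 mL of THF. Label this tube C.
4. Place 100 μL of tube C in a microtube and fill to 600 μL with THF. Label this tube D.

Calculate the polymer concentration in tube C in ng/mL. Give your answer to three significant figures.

2.00 × 10^3 ng/mL

Step 1: 1.2 mL + 10.8 mL = 12 mL total → factor 12/1.2 = 10
Step 2: 125 μL brought to 375 μL → factor 375/125 = 3
Step 3: 0.3 mL + 5.7 mL = 6 mL total → factor 6/0.3 = 20
Dilution factor through tube C = 10 × 3 × 20 = 600
[tube C] = 1.20 mg/mL / 600 = 0.002000 mg/mL = 2.00 × 10^3 ng/mL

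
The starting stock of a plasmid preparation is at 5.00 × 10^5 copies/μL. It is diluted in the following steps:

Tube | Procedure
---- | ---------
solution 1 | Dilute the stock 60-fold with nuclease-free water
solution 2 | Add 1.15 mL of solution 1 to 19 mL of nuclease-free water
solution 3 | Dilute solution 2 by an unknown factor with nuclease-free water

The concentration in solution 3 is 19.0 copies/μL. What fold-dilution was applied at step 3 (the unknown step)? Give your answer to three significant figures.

Step 1: 60-fold → factor 60
Step 2: 1.15 mL + 19 mL = 20.15 mL total → factor 20.15/1.15 = 17.522
Step 3: unknown factor x
Product of known-step factors = 1051.3
Overall factor = 5.00 × 10^5 copies/μL / (19.0 copies/μL) = 26316
x = 26316 / 1051.3 = 25.0

25.0-fold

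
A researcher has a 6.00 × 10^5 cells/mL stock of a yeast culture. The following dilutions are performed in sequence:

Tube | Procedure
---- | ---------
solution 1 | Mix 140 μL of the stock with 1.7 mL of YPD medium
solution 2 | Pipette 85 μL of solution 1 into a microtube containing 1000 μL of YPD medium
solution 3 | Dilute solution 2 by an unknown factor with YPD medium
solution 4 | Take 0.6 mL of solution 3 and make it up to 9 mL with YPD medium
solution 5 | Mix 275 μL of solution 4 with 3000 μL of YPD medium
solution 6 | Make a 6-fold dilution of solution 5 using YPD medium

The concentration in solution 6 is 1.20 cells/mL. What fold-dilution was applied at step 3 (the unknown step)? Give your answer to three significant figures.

Step 1: 140 μL + 1.7 mL = 1840 μL total → factor 1840/140 = 13.143
Step 2: 85 μL + 1000 μL = 1085 μL total → factor 1085/85 = 12.765
Step 3: unknown factor x
Step 4: 0.6 mL brought to 9 mL → factor 9/0.6 = 15
Step 5: 275 μL + 3000 μL = 3275 μL total → factor 3275/275 = 11.909
Step 6: 6-fold → factor 6
Product of known-step factors = 1.7981 × 10^5
Overall factor = 6.00 × 10^5 cells/mL / (1.20 cells/mL) = 5 × 10^5
x = 5 × 10^5 / 1.7981 × 10^5 = 2.78

2.78-fold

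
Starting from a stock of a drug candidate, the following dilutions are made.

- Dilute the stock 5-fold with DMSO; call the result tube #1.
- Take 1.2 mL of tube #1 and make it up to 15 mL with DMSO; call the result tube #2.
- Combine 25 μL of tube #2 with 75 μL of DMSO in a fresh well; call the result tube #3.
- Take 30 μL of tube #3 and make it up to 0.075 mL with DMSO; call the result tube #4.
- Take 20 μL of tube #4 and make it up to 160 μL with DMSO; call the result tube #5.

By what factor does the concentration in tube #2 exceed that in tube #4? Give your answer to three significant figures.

10.0

Step 1: 5-fold → factor 5
Step 2: 1.2 mL brought to 15 mL → factor 15/1.2 = 12.5
Step 3: 25 μL + 75 μL = 100 μL total → factor 100/25 = 4
Step 4: 30 μL brought to 0.075 mL → factor 75/30 = 2.5
Dilution factor to tube #2 = 62.5; to tube #4 = 625
[tube #2]/[tube #4] = (factor to tube #4)/(factor to tube #2) = 625/62.5 = 10.0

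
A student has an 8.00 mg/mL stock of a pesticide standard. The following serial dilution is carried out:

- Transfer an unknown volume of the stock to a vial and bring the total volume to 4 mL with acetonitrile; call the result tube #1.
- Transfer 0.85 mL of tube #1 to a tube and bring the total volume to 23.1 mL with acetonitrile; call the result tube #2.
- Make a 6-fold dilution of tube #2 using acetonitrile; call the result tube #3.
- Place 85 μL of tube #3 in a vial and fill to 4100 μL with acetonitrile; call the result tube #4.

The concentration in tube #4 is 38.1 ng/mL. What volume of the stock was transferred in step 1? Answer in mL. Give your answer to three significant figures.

Step 1: v brought to 4 mL → factor = 4 mL/v
Step 2: 0.85 mL brought to 23.1 mL → factor 23.1/0.85 = 27.176
Step 3: 6-fold → factor 6
Step 4: 85 μL brought to 4100 μL → factor 4100/85 = 48.235
Product of known-step factors = 7865.2
Overall factor = 8.00 mg/mL / (38.1 ng/mL) = 2.0997 × 10^5
Step-1 factor = 2.0997 × 10^5 / 7865.2 = 26.697
v = 4 mL / 26.697 = 0.150 mL

0.150 mL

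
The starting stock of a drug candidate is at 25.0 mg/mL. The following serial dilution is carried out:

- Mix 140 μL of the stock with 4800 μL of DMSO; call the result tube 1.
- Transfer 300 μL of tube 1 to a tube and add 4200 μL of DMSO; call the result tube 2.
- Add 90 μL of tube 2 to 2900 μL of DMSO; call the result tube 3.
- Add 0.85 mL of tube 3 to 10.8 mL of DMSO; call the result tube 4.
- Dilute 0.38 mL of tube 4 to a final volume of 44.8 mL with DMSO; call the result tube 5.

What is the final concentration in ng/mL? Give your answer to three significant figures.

0.880 ng/mL

Step 1: 140 μL + 4800 μL = 4940 μL total → factor 4940/140 = 35.286
Step 2: 300 μL + 4200 μL = 4500 μL total → factor 4500/300 = 15
Step 3: 90 μL + 2900 μL = 2990 μL total → factor 2990/90 = 33.222
Step 4: 0.85 mL + 10.8 mL = 11.65 mL total → factor 11.65/0.85 = 13.706
Step 5: 0.38 mL brought to 44.8 mL → factor 44.8/0.38 = 117.89
Overall dilution factor = 35.286 × 15 × 33.222 × 13.706 × 117.89 = 2.8413 × 10^7
Final = 25.0 mg/mL / 2.8413 × 10^7 = 8.799 × 10^-7 mg/mL = 0.880 ng/mL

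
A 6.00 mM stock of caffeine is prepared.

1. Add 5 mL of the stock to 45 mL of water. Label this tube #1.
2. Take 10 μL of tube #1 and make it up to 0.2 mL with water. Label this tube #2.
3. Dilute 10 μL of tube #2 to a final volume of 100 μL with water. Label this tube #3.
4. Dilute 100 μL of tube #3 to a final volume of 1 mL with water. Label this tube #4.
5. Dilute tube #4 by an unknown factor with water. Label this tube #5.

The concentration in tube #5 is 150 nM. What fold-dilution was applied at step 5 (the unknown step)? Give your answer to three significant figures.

2.00-fold

Step 1: 5 mL + 45 mL = 50 mL total → factor 50/5 = 10
Step 2: 10 μL brought to 0.2 mL → factor 200/10 = 20
Step 3: 10 μL brought to 100 μL → factor 100/10 = 10
Step 4: 100 μL brought to 1 mL → factor 1000/100 = 10
Step 5: unknown factor x
Product of known-step factors = 20000
Overall factor = 6.00 mM / (150 nM) = 40000
x = 40000 / 20000 = 2.00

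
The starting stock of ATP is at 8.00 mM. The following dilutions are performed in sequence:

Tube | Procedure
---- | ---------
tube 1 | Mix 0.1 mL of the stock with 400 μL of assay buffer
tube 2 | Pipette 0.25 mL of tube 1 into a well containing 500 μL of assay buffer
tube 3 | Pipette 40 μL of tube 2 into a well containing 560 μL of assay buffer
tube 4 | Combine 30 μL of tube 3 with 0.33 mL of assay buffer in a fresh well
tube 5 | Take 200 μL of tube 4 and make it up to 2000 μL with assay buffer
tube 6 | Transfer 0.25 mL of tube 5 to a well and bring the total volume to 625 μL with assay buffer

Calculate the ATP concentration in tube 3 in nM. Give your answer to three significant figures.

Step 1: 0.1 mL + 400 μL = 0.5 mL total → factor 0.5/0.1 = 5
Step 2: 0.25 mL + 500 μL = 0.75 mL total → factor 0.75/0.25 = 3
Step 3: 40 μL + 560 μL = 600 μL total → factor 600/40 = 15
Dilution factor through tube 3 = 5 × 3 × 15 = 225
[tube 3] = 8.00 mM / 225 = 0.03556 mM = 3.56 × 10^4 nM

3.56 × 10^4 nM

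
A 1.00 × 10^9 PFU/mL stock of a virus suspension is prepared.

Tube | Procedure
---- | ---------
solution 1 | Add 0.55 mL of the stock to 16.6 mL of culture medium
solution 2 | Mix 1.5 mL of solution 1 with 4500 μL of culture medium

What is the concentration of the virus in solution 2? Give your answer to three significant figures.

8.02 × 10^6 PFU/mL

Step 1: 0.55 mL + 16.6 mL = 17.15 mL total → factor 17.15/0.55 = 31.182
Step 2: 1.5 mL + 4500 μL = 6 mL total → factor 6/1.5 = 4
Overall dilution factor = 31.182 × 4 = 124.73
Final = 1.00 × 10^9 PFU/mL / 124.73 = 8.02 × 10^6 PFU/mL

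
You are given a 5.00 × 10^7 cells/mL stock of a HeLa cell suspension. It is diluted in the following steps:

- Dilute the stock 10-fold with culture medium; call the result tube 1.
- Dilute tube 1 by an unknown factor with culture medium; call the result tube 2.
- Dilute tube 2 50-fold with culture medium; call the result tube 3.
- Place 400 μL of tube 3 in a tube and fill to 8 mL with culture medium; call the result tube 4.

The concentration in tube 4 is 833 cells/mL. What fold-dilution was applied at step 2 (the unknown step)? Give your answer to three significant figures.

6.00-fold

Step 1: 10-fold → factor 10
Step 2: unknown factor x
Step 3: 50-fold → factor 50
Step 4: 400 μL brought to 8 mL → factor 8000/400 = 20
Product of known-step factors = 10000
Overall factor = 5.00 × 10^7 cells/mL / (833 cells/mL) = 60024
x = 60024 / 10000 = 6.00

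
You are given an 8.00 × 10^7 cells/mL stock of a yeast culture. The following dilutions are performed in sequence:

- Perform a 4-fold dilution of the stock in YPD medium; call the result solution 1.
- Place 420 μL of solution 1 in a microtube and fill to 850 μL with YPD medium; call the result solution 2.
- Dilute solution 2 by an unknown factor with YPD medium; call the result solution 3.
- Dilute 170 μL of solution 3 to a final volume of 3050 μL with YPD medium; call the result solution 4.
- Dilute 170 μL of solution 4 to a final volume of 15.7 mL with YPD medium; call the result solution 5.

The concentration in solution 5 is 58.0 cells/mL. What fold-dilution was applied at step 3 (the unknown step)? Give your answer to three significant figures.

Step 1: 4-fold → factor 4
Step 2: 420 μL brought to 850 μL → factor 850/420 = 2.0238
Step 3: unknown factor x
Step 4: 170 μL brought to 3050 μL → factor 3050/170 = 17.941
Step 5: 170 μL brought to 15.7 mL → factor 15700/170 = 92.353
Product of known-step factors = 13413
Overall factor = 8.00 × 10^7 cells/mL / (58.0 cells/mL) = 1.3793 × 10^6
x = 1.3793 × 10^6 / 13413 = 103

103-fold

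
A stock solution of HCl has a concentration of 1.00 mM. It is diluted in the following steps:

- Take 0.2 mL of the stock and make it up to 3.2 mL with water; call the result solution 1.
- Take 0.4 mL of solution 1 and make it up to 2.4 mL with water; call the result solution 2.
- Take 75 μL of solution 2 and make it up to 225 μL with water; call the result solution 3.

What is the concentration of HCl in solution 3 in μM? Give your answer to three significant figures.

3.47 μM

Step 1: 0.2 mL brought to 3.2 mL → factor 3.2/0.2 = 16
Step 2: 0.4 mL brought to 2.4 mL → factor 2.4/0.4 = 6
Step 3: 75 μL brought to 225 μL → factor 225/75 = 3
Overall dilution factor = 16 × 6 × 3 = 288
Final = 1.00 mM / 288 = 0.003472 mM = 3.47 μM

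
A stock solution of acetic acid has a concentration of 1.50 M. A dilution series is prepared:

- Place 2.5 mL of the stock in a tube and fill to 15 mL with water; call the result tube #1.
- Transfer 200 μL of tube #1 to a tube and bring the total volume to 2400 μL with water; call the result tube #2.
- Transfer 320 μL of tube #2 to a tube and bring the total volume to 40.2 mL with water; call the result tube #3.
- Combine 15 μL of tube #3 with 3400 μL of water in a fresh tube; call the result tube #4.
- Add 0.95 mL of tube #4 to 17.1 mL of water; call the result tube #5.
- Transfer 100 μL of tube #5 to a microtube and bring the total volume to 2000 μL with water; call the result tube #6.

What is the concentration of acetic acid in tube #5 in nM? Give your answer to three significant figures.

38.3 nM

Step 1: 2.5 mL brought to 15 mL → factor 15/2.5 = 6
Step 2: 200 μL brought to 2400 μL → factor 2400/200 = 12
Step 3: 320 μL brought to 40.2 mL → factor 40200/320 = 125.62
Step 4: 15 μL + 3400 μL = 3415 μL total → factor 3415/15 = 227.67
Step 5: 0.95 mL + 17.1 mL = 18.05 mL total → factor 18.05/0.95 = 19
Dilution factor through tube #5 = 6 × 12 × 125.62 × 227.67 × 19 = 3.9126 × 10^7
[tube #5] = 1.50 M / 3.9126 × 10^7 = 3.834 × 10^-8 M = 38.3 nM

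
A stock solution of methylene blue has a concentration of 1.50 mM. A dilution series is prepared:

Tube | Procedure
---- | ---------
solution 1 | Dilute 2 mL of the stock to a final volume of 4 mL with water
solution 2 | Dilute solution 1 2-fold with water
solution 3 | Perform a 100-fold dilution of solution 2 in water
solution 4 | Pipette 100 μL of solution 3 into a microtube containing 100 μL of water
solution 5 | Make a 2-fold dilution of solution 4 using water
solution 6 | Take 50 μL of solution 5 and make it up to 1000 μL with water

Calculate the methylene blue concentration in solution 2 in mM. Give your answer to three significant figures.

0.375 mM

Step 1: 2 mL brought to 4 mL → factor 4/2 = 2
Step 2: 2-fold → factor 2
Dilution factor through solution 2 = 2 × 2 = 4
[solution 2] = 1.50 mM / 4 = 0.375 mM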